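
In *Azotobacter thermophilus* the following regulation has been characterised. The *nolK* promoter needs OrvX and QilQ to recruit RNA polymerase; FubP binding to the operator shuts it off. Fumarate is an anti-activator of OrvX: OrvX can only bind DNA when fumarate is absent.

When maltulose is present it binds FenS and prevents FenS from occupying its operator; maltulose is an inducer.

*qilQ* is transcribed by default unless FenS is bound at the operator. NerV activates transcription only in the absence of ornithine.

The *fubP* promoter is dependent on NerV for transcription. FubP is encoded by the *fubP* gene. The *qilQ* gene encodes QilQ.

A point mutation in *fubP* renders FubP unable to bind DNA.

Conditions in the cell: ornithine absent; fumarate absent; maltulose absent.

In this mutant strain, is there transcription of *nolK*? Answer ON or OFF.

Fumarate is absent, so OrvX is active.
FubP is non-functional in this strain, so it has no effect.
Maltulose is absent, so FenS is active.
With repressor FenS bound, *qilQ* is not transcribed.
So QilQ is not produced.
Required activator QilQ is absent, so *nolK* is not transcribed.

OFF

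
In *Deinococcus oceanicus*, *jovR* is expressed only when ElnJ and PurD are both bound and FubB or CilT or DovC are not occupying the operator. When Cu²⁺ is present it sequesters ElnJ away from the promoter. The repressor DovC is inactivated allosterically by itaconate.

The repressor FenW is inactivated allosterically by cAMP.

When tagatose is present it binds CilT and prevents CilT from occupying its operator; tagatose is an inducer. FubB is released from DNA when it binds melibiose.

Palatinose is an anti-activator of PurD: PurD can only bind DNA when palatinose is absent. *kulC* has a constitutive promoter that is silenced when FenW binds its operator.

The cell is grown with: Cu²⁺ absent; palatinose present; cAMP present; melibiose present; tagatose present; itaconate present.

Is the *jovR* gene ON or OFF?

OFF

Cu²⁺ is absent, so ElnJ is active.
Melibiose is present, so FubB is inactive.
Palatinose is present, so PurD is inactive.
Tagatose is present, so CilT is inactive.
Itaconate is present, so DovC is inactive.
Required activator PurD is absent, so *jovR* is not transcribed.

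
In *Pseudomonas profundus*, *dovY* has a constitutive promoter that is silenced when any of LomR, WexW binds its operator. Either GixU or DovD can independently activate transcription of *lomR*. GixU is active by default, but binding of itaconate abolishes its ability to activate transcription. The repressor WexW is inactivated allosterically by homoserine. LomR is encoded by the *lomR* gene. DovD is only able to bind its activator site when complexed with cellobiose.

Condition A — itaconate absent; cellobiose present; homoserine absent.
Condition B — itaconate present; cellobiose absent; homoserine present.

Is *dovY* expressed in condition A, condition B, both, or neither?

Condition A:
Itaconate is absent, so GixU is active.
Cellobiose is present, so DovD is active.
Activator GixU is present, so *lomR* is transcribed.
So LomR is produced and active.
Homoserine is absent, so WexW is active.
With repressor LomR bound, *dovY* is not transcribed.
→ *dovY* is OFF in A.
Condition B:
Itaconate is present, so GixU is inactive.
Cellobiose is absent, so DovD is inactive.
No activator is available at the *lomR* promoter, so *lomR* is not transcribed.
So LomR is not produced.
Homoserine is present, so WexW is inactive.
With no repressor bound, *dovY* is transcribed.
→ *dovY* is ON in B.

B only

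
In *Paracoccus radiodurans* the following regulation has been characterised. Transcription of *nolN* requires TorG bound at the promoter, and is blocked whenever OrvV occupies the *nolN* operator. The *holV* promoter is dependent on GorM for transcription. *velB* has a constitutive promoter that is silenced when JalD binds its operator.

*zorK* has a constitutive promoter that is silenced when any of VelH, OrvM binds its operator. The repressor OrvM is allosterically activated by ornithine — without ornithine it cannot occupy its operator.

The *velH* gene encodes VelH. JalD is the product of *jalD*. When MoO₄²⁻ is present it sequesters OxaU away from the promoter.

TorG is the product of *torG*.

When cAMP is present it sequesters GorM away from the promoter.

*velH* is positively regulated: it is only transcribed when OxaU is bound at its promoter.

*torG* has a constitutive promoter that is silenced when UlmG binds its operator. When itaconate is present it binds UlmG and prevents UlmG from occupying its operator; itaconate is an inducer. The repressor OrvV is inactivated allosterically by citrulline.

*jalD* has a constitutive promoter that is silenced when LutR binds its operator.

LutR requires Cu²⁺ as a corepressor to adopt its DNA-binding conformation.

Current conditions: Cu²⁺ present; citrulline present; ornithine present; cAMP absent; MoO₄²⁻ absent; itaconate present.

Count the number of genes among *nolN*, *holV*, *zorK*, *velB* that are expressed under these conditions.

3

Citrulline is present, so OrvV is inactive.
Itaconate is present, so UlmG is inactive.
With no repressor bound, *torG* is transcribed.
So TorG is produced and active.
No repressor is bound and TorG is active, so *nolN* is transcribed.
→ *nolN* is ON.
cAMP is absent, so GorM is active.
No repressor is bound and GorM is active, so *holV* is transcribed.
→ *holV* is ON.
MoO₄²⁻ is absent, so OxaU is active.
No repressor is bound and OxaU is active, so *velH* is transcribed.
So VelH is produced and active.
Ornithine is present, so OrvM is active.
With repressor VelH bound, *zorK* is not transcribed.
→ *zorK* is OFF.
Cu²⁺ is present, so LutR is active.
With repressor LutR bound, *jalD* is not transcribed.
So JalD is not produced.
With no repressor bound, *velB* is transcribed.
→ *velB* is ON.
3 of the 4 genes are transcribed.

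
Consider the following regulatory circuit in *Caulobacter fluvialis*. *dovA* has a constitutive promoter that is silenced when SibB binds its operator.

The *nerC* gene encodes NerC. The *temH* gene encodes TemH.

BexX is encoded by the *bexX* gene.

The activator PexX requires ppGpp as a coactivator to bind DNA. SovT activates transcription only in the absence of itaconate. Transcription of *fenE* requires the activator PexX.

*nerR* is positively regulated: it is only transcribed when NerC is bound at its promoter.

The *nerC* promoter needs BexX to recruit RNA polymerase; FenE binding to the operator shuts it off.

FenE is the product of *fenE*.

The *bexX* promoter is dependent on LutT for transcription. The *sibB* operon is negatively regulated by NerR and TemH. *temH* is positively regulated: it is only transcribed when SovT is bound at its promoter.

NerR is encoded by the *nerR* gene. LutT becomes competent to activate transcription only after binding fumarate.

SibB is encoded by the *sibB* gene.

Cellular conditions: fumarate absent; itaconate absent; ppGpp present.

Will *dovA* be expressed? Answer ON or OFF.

Fumarate is absent, so LutT is inactive.
Required activator LutT is absent, so *bexX* is not transcribed.
So BexX is not produced.
ppGpp is present, so PexX is active.
No repressor is bound and PexX is active, so *fenE* is transcribed.
So FenE is produced and active.
With repressor FenE bound, *nerC* is not transcribed.
So NerC is not produced.
Required activator NerC is absent, so *nerR* is not transcribed.
So NerR is not produced.
Itaconate is absent, so SovT is active.
No repressor is bound and SovT is active, so *temH* is transcribed.
So TemH is produced and active.
With repressor TemH bound, *sibB* is not transcribed.
So SibB is not produced.
With no repressor bound, *dovA* is transcribed.

ON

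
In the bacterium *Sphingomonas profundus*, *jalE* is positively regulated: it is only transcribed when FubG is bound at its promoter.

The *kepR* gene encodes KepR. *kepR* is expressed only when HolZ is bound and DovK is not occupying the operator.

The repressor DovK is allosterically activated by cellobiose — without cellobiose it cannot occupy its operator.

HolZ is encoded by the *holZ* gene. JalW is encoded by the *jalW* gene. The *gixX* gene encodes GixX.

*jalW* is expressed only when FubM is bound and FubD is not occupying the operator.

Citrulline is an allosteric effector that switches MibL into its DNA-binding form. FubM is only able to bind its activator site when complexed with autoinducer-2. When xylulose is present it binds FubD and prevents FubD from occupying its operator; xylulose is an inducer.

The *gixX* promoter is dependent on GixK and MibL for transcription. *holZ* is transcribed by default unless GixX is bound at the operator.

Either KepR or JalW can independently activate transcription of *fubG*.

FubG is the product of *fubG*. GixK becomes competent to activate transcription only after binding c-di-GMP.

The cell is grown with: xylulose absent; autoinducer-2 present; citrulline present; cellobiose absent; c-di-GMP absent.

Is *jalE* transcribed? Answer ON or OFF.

c-di-GMP is absent, so GixK is inactive.
Citrulline is present, so MibL is active.
Required activator GixK is absent, so *gixX* is not transcribed.
So GixX is not produced.
With no repressor bound, *holZ* is transcribed.
So HolZ is produced and active.
Cellobiose is absent, so DovK is inactive.
No repressor is bound and HolZ is active, so *kepR* is transcribed.
So KepR is produced and active.
Autoinducer-2 is present, so FubM is active.
Xylulose is absent, so FubD is active.
With repressor FubD bound, *jalW* is not transcribed.
So JalW is not produced.
Activator KepR is present, so *fubG* is transcribed.
So FubG is produced and active.
No repressor is bound and FubG is active, so *jalE* is transcribed.

ON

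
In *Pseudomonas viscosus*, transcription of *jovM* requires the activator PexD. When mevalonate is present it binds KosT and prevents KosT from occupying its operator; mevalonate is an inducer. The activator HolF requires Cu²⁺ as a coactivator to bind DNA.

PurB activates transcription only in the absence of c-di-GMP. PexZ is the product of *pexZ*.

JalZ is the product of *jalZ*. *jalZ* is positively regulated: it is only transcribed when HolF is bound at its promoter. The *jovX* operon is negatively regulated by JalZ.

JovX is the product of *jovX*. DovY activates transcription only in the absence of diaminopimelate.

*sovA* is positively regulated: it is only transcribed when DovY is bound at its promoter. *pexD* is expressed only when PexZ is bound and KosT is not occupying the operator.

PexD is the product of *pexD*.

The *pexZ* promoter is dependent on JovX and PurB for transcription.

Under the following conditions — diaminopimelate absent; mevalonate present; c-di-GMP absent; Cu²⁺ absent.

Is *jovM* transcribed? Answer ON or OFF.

ON

Cu²⁺ is absent, so HolF is inactive.
Required activator HolF is absent, so *jalZ* is not transcribed.
So JalZ is not produced.
With no repressor bound, *jovX* is transcribed.
So JovX is produced and active.
c-di-GMP is absent, so PurB is active.
No repressor is bound and JovX and PurB are active, so *pexZ* is transcribed.
So PexZ is produced and active.
Mevalonate is present, so KosT is inactive.
No repressor is bound and PexZ is active, so *pexD* is transcribed.
So PexD is produced and active.
No repressor is bound and PexD is active, so *jovM* is transcribed.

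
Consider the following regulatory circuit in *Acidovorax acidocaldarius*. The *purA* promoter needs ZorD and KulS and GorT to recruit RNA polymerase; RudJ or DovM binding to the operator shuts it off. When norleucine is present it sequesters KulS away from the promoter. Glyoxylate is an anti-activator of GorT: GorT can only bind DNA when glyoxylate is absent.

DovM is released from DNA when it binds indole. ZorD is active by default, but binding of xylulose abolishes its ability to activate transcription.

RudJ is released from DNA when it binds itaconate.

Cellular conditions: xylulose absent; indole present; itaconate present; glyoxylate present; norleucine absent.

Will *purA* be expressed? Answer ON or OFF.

OFF

Xylulose is absent, so ZorD is active.
Itaconate is present, so RudJ is inactive.
Indole is present, so DovM is inactive.
Norleucine is absent, so KulS is active.
Glyoxylate is present, so GorT is inactive.
Required activator GorT is absent, so *purA* is not transcribed.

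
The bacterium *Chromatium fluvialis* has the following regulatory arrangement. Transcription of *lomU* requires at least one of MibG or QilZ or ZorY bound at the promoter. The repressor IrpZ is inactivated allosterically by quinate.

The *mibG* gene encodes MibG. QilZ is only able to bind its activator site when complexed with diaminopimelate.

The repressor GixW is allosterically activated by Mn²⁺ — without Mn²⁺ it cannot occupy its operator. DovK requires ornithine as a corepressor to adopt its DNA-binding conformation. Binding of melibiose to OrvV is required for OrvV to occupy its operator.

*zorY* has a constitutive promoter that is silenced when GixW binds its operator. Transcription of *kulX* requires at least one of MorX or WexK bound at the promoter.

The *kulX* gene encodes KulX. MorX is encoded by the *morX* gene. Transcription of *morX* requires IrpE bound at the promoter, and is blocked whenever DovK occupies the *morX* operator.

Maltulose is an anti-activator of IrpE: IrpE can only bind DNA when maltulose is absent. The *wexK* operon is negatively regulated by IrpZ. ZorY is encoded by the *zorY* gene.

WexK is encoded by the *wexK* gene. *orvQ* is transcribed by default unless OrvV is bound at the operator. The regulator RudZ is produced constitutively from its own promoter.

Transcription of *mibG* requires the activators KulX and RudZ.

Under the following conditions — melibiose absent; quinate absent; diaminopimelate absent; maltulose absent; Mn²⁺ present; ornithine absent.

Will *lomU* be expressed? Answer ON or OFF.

Ornithine is absent, so DovK is inactive.
Maltulose is absent, so IrpE is active.
No repressor is bound and IrpE is active, so *morX* is transcribed.
So MorX is produced and active.
Quinate is absent, so IrpZ is active.
With repressor IrpZ bound, *wexK* is not transcribed.
So WexK is not produced.
Activator MorX is present, so *kulX* is transcribed.
So KulX is produced and active.
RudZ is produced constitutively and is active.
No repressor is bound and KulX and RudZ are active, so *mibG* is transcribed.
So MibG is produced and active.
Diaminopimelate is absent, so QilZ is inactive.
Mn²⁺ is present, so GixW is active.
With repressor GixW bound, *zorY* is not transcribed.
So ZorY is not produced.
Activator MibG is present, so *lomU* is transcribed.

ON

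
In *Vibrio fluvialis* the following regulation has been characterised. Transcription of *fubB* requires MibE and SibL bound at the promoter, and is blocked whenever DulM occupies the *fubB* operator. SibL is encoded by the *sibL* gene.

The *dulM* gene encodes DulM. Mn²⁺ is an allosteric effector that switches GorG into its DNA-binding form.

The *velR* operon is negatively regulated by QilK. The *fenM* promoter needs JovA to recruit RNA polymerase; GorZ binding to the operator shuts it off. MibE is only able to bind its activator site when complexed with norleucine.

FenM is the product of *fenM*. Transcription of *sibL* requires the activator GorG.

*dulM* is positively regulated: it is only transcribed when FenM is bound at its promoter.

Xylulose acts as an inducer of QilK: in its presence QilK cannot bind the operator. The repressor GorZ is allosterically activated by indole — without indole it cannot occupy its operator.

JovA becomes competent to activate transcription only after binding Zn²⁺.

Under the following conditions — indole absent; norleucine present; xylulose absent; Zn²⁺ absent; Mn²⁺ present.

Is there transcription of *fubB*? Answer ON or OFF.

Zn²⁺ is absent, so JovA is inactive.
Indole is absent, so GorZ is inactive.
Required activator JovA is absent, so *fenM* is not transcribed.
So FenM is not produced.
Required activator FenM is absent, so *dulM* is not transcribed.
So DulM is not produced.
Norleucine is present, so MibE is active.
Mn²⁺ is present, so GorG is active.
No repressor is bound and GorG is active, so *sibL* is transcribed.
So SibL is produced and active.
No repressor is bound and MibE and SibL are active, so *fubB* is transcribed.

ON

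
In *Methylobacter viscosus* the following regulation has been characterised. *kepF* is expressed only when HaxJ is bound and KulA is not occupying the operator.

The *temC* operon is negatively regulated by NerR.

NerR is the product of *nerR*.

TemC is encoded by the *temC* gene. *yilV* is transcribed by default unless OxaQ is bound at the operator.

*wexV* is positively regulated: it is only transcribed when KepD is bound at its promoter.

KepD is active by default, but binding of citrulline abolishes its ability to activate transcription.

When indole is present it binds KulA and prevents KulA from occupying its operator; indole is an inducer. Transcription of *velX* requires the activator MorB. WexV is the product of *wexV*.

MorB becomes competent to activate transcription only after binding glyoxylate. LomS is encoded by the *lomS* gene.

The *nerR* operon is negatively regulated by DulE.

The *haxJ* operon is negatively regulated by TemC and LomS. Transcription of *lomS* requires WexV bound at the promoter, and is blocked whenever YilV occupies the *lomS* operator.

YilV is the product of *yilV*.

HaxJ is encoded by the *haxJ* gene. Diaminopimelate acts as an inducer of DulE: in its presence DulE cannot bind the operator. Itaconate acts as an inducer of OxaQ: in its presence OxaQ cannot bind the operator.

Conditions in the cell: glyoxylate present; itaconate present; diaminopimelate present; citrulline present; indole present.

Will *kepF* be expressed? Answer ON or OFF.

ON

Diaminopimelate is present, so DulE is inactive.
With no repressor bound, *nerR* is transcribed.
So NerR is produced and active.
With repressor NerR bound, *temC* is not transcribed.
So TemC is not produced.
Citrulline is present, so KepD is inactive.
Required activator KepD is absent, so *wexV* is not transcribed.
So WexV is not produced.
Itaconate is present, so OxaQ is inactive.
With no repressor bound, *yilV* is transcribed.
So YilV is produced and active.
With repressor YilV bound, *lomS* is not transcribed.
So LomS is not produced.
With no repressor bound, *haxJ* is transcribed.
So HaxJ is produced and active.
Indole is present, so KulA is inactive.
No repressor is bound and HaxJ is active, so *kepF* is transcribed.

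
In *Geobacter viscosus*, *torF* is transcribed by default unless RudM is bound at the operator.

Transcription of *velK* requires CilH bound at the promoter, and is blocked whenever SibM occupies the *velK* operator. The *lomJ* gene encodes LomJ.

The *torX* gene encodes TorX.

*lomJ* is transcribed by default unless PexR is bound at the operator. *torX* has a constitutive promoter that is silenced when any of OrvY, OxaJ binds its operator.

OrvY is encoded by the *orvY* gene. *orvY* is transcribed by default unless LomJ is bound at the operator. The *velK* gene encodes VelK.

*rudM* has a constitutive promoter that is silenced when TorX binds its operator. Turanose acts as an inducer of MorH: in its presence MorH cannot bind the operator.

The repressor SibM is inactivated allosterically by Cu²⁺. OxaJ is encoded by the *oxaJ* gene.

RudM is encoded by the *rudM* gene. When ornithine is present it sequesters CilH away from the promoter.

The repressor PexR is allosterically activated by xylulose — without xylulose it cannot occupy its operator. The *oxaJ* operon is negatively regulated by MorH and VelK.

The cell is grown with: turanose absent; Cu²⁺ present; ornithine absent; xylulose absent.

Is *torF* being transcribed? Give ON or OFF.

ON

Xylulose is absent, so PexR is inactive.
With no repressor bound, *lomJ* is transcribed.
So LomJ is produced and active.
With repressor LomJ bound, *orvY* is not transcribed.
So OrvY is not produced.
Turanose is absent, so MorH is active.
Cu²⁺ is present, so SibM is inactive.
Ornithine is absent, so CilH is active.
No repressor is bound and CilH is active, so *velK* is transcribed.
So VelK is produced and active.
With repressor MorH bound, *oxaJ* is not transcribed.
So OxaJ is not produced.
With no repressor bound, *torX* is transcribed.
So TorX is produced and active.
With repressor TorX bound, *rudM* is not transcribed.
So RudM is not produced.
With no repressor bound, *torF* is transcribed.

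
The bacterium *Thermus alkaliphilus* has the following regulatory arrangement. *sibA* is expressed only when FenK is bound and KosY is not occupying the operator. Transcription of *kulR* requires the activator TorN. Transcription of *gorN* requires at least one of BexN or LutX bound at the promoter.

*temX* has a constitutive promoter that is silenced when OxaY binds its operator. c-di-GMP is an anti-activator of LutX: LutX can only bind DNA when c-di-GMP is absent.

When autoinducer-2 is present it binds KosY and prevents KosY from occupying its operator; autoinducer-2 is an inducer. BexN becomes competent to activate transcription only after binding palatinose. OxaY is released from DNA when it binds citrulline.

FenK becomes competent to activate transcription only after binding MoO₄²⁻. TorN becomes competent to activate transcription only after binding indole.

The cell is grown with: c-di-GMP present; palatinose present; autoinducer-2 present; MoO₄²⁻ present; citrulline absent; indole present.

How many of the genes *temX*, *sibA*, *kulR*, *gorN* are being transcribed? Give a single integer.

Citrulline is absent, so OxaY is active.
With repressor OxaY bound, *temX* is not transcribed.
→ *temX* is OFF.
Autoinducer-2 is present, so KosY is inactive.
MoO₄²⁻ is present, so FenK is active.
No repressor is bound and FenK is active, so *sibA* is transcribed.
→ *sibA* is ON.
Indole is present, so TorN is active.
No repressor is bound and TorN is active, so *kulR* is transcribed.
→ *kulR* is ON.
Palatinose is present, so BexN is active.
c-di-GMP is present, so LutX is inactive.
Activator BexN is present, so *gorN* is transcribed.
→ *gorN* is ON.
3 of the 4 genes are transcribed.

3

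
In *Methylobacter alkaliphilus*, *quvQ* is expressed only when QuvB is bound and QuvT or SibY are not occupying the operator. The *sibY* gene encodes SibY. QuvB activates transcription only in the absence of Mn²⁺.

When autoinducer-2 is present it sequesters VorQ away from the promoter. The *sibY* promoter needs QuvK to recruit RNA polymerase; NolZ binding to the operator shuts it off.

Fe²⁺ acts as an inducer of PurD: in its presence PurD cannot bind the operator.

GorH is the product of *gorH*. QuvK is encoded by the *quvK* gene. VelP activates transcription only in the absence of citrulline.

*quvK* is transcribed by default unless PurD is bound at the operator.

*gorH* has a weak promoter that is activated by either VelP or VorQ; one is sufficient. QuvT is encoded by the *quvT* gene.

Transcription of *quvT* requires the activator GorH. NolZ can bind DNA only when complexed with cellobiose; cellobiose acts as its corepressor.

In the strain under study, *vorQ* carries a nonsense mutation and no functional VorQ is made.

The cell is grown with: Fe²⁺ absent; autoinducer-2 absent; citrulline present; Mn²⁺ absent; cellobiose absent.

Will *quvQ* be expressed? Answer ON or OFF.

ON

Citrulline is present, so VelP is inactive.
VorQ is non-functional in this strain, so it has no effect.
No activator is available at the *gorH* promoter, so *gorH* is not transcribed.
So GorH is not produced.
Required activator GorH is absent, so *quvT* is not transcribed.
So QuvT is not produced.
Cellobiose is absent, so NolZ is inactive.
Fe²⁺ is absent, so PurD is active.
With repressor PurD bound, *quvK* is not transcribed.
So QuvK is not produced.
Required activator QuvK is absent, so *sibY* is not transcribed.
So SibY is not produced.
Mn²⁺ is absent, so QuvB is active.
No repressor is bound and QuvB is active, so *quvQ* is transcribed.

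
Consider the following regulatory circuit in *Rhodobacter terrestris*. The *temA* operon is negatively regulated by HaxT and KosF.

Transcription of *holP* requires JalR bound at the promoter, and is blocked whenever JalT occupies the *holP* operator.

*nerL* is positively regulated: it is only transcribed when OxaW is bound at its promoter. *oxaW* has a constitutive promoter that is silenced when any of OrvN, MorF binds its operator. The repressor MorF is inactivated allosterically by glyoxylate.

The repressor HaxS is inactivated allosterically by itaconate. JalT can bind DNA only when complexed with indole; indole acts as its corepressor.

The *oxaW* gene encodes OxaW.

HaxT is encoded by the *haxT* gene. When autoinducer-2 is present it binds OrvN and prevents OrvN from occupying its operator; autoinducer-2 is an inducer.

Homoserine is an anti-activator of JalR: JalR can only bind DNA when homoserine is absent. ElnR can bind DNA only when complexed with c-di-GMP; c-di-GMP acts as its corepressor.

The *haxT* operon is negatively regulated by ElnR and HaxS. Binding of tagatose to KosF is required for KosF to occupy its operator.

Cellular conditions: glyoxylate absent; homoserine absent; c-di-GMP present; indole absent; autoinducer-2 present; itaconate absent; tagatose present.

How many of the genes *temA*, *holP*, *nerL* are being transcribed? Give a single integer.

1

c-di-GMP is present, so ElnR is active.
Itaconate is absent, so HaxS is active.
With repressor ElnR bound, *haxT* is not transcribed.
So HaxT is not produced.
Tagatose is present, so KosF is active.
With repressor KosF bound, *temA* is not transcribed.
→ *temA* is OFF.
Homoserine is absent, so JalR is active.
Indole is absent, so JalT is inactive.
No repressor is bound and JalR is active, so *holP* is transcribed.
→ *holP* is ON.
Autoinducer-2 is present, so OrvN is inactive.
Glyoxylate is absent, so MorF is active.
With repressor MorF bound, *oxaW* is not transcribed.
So OxaW is not produced.
Required activator OxaW is absent, so *nerL* is not transcribed.
→ *nerL* is OFF.
1 of the 3 genes is transcribed.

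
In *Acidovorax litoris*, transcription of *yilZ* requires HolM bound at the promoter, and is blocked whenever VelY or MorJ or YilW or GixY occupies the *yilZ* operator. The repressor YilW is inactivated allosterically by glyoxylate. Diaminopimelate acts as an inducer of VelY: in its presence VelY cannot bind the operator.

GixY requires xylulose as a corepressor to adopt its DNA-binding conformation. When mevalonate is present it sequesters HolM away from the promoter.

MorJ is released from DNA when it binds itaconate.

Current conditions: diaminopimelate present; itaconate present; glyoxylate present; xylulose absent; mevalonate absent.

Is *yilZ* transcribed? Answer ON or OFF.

ON

Diaminopimelate is present, so VelY is inactive.
Itaconate is present, so MorJ is inactive.
Glyoxylate is present, so YilW is inactive.
Xylulose is absent, so GixY is inactive.
Mevalonate is absent, so HolM is active.
No repressor is bound and HolM is active, so *yilZ* is transcribed.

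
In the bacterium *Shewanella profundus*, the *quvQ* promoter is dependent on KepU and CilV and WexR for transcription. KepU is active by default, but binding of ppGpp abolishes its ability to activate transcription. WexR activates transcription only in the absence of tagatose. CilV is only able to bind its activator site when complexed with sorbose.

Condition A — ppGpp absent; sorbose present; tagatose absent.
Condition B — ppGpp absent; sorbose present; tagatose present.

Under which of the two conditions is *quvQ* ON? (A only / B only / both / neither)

A only

Condition A:
ppGpp is absent, so KepU is active.
Sorbose is present, so CilV is active.
Tagatose is absent, so WexR is active.
No repressor is bound and KepU and CilV and WexR are active, so *quvQ* is transcribed.
→ *quvQ* is ON in A.
Condition B:
ppGpp is absent, so KepU is active.
Sorbose is present, so CilV is active.
Tagatose is present, so WexR is inactive.
Required activator WexR is absent, so *quvQ* is not transcribed.
→ *quvQ* is OFF in B.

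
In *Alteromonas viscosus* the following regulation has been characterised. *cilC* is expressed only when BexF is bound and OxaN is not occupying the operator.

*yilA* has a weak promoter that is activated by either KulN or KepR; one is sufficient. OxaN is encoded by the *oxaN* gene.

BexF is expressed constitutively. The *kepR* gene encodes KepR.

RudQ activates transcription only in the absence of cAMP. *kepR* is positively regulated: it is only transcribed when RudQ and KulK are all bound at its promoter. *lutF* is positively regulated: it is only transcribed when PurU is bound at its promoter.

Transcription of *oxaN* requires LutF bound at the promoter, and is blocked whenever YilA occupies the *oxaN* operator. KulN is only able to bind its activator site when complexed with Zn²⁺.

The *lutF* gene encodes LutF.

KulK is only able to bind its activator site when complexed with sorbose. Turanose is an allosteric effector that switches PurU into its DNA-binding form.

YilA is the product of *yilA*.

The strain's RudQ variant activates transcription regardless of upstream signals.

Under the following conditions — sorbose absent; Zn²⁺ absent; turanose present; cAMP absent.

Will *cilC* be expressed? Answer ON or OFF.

OFF

BexF is produced constitutively and is active.
Turanose is present, so PurU is active.
No repressor is bound and PurU is active, so *lutF* is transcribed.
So LutF is produced and active.
Zn²⁺ is absent, so KulN is inactive.
RudQ is constitutively active in this strain.
Sorbose is absent, so KulK is inactive.
Required activator KulK is absent, so *kepR* is not transcribed.
So KepR is not produced.
No activator is available at the *yilA* promoter, so *yilA* is not transcribed.
So YilA is not produced.
No repressor is bound and LutF is active, so *oxaN* is transcribed.
So OxaN is produced and active.
With repressor OxaN bound, *cilC* is not transcribed.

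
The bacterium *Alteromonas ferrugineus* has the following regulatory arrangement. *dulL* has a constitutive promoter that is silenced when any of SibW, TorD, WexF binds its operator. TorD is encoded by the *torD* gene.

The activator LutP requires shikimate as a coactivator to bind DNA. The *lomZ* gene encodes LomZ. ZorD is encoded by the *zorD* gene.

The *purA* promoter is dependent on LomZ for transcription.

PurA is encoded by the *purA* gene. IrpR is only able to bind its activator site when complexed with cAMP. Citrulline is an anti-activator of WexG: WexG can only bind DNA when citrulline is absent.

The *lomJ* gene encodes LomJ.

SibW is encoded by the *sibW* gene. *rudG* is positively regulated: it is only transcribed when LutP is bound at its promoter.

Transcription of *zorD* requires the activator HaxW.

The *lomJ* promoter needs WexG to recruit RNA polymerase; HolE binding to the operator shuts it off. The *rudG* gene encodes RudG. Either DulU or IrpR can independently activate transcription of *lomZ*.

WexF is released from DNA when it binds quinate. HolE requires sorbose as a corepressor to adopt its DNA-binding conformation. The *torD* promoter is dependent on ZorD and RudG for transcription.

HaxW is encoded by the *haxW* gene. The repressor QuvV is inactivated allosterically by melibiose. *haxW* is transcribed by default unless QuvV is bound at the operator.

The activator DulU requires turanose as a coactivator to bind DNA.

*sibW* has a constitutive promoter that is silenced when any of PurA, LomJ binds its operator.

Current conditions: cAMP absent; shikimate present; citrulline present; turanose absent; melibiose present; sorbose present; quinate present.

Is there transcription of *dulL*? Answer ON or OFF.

OFF

Turanose is absent, so DulU is inactive.
cAMP is absent, so IrpR is inactive.
No activator is available at the *lomZ* promoter, so *lomZ* is not transcribed.
So LomZ is not produced.
Required activator LomZ is absent, so *purA* is not transcribed.
So PurA is not produced.
Sorbose is present, so HolE is active.
Citrulline is present, so WexG is inactive.
With repressor HolE bound, *lomJ* is not transcribed.
So LomJ is not produced.
With no repressor bound, *sibW* is transcribed.
So SibW is produced and active.
Melibiose is present, so QuvV is inactive.
With no repressor bound, *haxW* is transcribed.
So HaxW is produced and active.
No repressor is bound and HaxW is active, so *zorD* is transcribed.
So ZorD is produced and active.
Shikimate is present, so LutP is active.
No repressor is bound and LutP is active, so *rudG* is transcribed.
So RudG is produced and active.
No repressor is bound and ZorD and RudG are active, so *torD* is transcribed.
So TorD is produced and active.
Quinate is present, so WexF is inactive.
With repressor SibW bound, *dulL* is not transcribed.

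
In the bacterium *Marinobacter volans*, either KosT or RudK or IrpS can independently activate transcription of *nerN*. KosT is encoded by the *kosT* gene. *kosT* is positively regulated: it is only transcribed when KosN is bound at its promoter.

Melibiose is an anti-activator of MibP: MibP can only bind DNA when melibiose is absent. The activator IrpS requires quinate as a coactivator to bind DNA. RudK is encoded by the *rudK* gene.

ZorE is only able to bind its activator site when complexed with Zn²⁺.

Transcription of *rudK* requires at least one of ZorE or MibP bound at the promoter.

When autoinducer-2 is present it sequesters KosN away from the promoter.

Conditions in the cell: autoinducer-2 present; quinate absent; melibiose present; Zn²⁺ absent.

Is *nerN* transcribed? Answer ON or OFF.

Autoinducer-2 is present, so KosN is inactive.
Required activator KosN is absent, so *kosT* is not transcribed.
So KosT is not produced.
Zn²⁺ is absent, so ZorE is inactive.
Melibiose is present, so MibP is inactive.
No activator is available at the *rudK* promoter, so *rudK* is not transcribed.
So RudK is not produced.
Quinate is absent, so IrpS is inactive.
No activator is available at the *nerN* promoter, so *nerN* is not transcribed.

OFF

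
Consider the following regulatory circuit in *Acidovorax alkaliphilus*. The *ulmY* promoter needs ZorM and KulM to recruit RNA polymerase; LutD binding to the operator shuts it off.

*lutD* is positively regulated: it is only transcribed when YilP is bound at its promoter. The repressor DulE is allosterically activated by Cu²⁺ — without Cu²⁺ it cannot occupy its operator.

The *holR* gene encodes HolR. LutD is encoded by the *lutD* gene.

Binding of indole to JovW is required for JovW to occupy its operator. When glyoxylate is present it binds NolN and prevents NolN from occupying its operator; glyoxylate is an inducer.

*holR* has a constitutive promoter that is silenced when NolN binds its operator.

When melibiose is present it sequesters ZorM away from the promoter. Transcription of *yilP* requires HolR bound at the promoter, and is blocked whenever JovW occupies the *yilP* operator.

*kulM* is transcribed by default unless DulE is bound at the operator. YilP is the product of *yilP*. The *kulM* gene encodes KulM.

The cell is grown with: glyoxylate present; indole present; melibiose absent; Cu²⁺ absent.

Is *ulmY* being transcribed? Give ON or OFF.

Melibiose is absent, so ZorM is active.
Indole is present, so JovW is active.
Glyoxylate is present, so NolN is inactive.
With no repressor bound, *holR* is transcribed.
So HolR is produced and active.
With repressor JovW bound, *yilP* is not transcribed.
So YilP is not produced.
Required activator YilP is absent, so *lutD* is not transcribed.
So LutD is not produced.
Cu²⁺ is absent, so DulE is inactive.
With no repressor bound, *kulM* is transcribed.
So KulM is produced and active.
No repressor is bound and ZorM and KulM are active, so *ulmY* is transcribed.

ON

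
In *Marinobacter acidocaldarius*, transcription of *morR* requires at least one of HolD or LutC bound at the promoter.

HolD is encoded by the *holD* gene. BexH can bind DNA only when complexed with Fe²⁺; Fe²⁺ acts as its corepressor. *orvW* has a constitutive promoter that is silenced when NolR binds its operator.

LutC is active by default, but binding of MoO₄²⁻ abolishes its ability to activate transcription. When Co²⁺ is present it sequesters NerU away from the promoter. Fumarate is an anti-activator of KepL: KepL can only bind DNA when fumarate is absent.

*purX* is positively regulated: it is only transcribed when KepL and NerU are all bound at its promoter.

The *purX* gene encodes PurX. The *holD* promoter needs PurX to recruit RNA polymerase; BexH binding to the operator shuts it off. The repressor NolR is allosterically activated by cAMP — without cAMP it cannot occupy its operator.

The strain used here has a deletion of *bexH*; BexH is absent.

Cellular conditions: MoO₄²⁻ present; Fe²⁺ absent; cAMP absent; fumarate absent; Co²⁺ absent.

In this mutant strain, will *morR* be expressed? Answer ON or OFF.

ON

BexH is non-functional in this strain, so it has no effect.
Fumarate is absent, so KepL is active.
Co²⁺ is absent, so NerU is active.
No repressor is bound and KepL and NerU are active, so *purX* is transcribed.
So PurX is produced and active.
No repressor is bound and PurX is active, so *holD* is transcribed.
So HolD is produced and active.
MoO₄²⁻ is present, so LutC is inactive.
Activator HolD is present, so *morR* is transcribed.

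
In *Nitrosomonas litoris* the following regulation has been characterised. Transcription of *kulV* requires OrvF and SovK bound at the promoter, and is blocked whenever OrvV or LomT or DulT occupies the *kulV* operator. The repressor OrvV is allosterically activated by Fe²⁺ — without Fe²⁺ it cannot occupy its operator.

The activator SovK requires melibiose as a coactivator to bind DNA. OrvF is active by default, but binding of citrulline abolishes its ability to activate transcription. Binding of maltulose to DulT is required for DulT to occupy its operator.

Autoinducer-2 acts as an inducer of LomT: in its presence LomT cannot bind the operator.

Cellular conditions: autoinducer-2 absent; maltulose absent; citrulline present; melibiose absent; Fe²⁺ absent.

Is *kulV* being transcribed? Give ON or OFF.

Citrulline is present, so OrvF is inactive.
Fe²⁺ is absent, so OrvV is inactive.
Autoinducer-2 is absent, so LomT is active.
Melibiose is absent, so SovK is inactive.
Maltulose is absent, so DulT is inactive.
With repressor LomT bound, *kulV* is not transcribed.

OFF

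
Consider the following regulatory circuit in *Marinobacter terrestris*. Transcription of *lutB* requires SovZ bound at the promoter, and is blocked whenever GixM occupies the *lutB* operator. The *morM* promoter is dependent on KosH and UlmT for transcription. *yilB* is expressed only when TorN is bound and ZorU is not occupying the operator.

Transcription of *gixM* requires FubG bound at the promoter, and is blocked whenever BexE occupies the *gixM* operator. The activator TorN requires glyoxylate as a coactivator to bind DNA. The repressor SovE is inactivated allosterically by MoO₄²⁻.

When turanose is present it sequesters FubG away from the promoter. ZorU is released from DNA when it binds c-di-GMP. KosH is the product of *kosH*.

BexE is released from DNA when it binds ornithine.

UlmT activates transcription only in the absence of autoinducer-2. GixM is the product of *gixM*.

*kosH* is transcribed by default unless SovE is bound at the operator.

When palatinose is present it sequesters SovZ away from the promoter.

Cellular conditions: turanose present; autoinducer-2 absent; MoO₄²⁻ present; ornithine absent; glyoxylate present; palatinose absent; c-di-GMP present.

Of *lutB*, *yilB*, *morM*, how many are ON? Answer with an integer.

3

Turanose is present, so FubG is inactive.
Ornithine is absent, so BexE is active.
With repressor BexE bound, *gixM* is not transcribed.
So GixM is not produced.
Palatinose is absent, so SovZ is active.
No repressor is bound and SovZ is active, so *lutB* is transcribed.
→ *lutB* is ON.
c-di-GMP is present, so ZorU is inactive.
Glyoxylate is present, so TorN is active.
No repressor is bound and TorN is active, so *yilB* is transcribed.
→ *yilB* is ON.
MoO₄²⁻ is present, so SovE is inactive.
With no repressor bound, *kosH* is transcribed.
So KosH is produced and active.
Autoinducer-2 is absent, so UlmT is active.
No repressor is bound and KosH and UlmT are active, so *morM* is transcribed.
→ *morM* is ON.
3 of the 3 genes are transcribed.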